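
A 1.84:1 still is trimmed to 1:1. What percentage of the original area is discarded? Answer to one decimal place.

45.7%

The height stays; only width is cut (since 1:1 is narrower than 1.84:1).
(1.000)/(1.840) ≈ 0.543 of the area survives, leaving 45.65% discarded.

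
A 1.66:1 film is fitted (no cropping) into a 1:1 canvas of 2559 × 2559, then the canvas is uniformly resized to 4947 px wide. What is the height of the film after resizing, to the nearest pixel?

Fitted into 2559×2559, the film spans the width; its height is 2559 / 1.660 ≈ 1541.57 px.
Resizing to 4947 px wide multiplies everything by 1.9332: 1541.57 → 2980.12 px.

2980 px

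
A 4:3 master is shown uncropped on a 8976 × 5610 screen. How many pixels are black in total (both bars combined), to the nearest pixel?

8392560 pixels

4:3 (1.333) < 16:10 (1.600), so the master fills the height.
That makes the image 7480.0000 px wide (5610 × 4/3).
Black = 8976 − 7480.0000 = 1496.0000 px.
Across the 5610-px span: 1496.0000 × 5610 ≈ 8392560 px.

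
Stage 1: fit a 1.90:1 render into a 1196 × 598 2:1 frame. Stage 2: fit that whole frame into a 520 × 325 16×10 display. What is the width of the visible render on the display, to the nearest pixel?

494 px

Inside the 1196×598 canvas the render is height-limited at 1136.20 × 598.00.
Second fit — the 2:1 canvas into 520×325 spans the width: 520.00 × 260.00 (×0.4348 from 1196×598).
Applying the same ×0.4348: 1136.20 → 494.00.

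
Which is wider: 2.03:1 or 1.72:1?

2.03:1

2.03 and 1.72; 2.03 > 1.72.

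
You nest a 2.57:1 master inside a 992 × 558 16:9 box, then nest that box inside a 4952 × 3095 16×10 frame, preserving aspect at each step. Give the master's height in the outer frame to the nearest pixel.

1927 px

2.57:1 in 992×558: fills the width, so the master is 992.00 × 385.99.
Second fit — the 16:9 canvas into 4952×3095 spans the width: 4952.00 × 2785.50 (×4.9919 from 992×558).
The master scales with it: height 385.99 × 4.9919 ≈ 1926.85.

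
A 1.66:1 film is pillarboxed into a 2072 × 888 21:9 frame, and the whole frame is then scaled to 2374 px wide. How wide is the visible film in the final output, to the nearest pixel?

In the 2072×888 frame the film fills the height: width = 888 × 1.660 ≈ 1474.08 px.
Scaling 2072 → 2374 is ×1.1458, so the width becomes 1474.08 × 1.1458 ≈ 1688.93 px.

1689 px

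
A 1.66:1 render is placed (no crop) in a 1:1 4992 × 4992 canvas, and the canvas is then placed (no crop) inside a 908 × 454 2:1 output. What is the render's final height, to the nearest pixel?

1.66:1 in 4992×4992: fills the width, so the render is 4992.00 × 3007.23.
The 1:1 canvas is height-limited in 908×454, giving 454.00 × 454.00; scale factor 0.0909.
Applying the same ×0.0909: 3007.23 → 273.49.

273 px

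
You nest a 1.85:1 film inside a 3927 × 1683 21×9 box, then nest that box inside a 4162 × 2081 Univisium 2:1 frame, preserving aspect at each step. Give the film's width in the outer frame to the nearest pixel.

First fit — 1.85:1 into 3927×1683 spans the height: 3113.55 × 1683.00.
Second fit — the 21×9 canvas into 4162×2081 spans the width: 4162.00 × 1783.71 (×1.0598 from 3927×1683).
Applying the same ×1.0598: 3113.55 → 3299.87.

3300 px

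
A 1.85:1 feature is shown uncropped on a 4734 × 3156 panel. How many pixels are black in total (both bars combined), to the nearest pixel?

Since 1.850 > 1.500, the feature is width-limited.
That makes the image 2558.9189 px tall (4734 / 1.850).
Black = 3156 − 2558.9189 = 597.0811 px.
Across the 4734-px span: 597.0811 × 4734 ≈ 2826582 px.

2826582 pixels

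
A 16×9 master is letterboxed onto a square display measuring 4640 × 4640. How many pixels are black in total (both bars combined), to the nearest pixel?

16×9 is wider than square, so it spans the full width.
The master is 4640 × 9/16 ≈ 2610.0000 px tall.
Black = 4640 − 2610.0000 = 2030.0000 px.
Bar area = 2030.0000 × 4640 ≈ 9419200 px.

9419200 pixels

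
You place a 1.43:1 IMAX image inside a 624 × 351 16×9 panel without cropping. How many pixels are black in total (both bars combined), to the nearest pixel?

42847 pixels

Since 1.430 < 1.778, the image is height-limited.
Content width = 351 × 1.430 ≈ 501.9300 px.
624 − 501.9300 = 122.0700 px of bars.
That's 122.0700 × 351 ≈ 42847 black pixels.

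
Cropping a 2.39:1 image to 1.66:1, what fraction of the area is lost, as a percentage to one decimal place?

Going from 2.39:1 to 1.66:1 means cutting width while keeping height.
Fraction kept = (1.660)/(2.390) ≈ 69.46%, so 30.54% is lost.

30.5%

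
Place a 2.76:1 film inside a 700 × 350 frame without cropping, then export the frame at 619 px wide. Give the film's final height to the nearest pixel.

224 px

In the 700×350 frame the film fills the width: height = 700 / 2.760 ≈ 253.62 px.
Resizing to 619 px wide multiplies everything by 0.8843: 253.62 → 224.28 px.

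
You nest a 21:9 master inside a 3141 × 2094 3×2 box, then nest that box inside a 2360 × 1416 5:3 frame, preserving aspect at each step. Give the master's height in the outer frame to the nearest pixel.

Inside the 3141×2094 canvas the master is width-limited at 3141.00 × 1346.14.
Second fit — the 3×2 canvas into 2360×1416 spans the height: 2124.00 × 1416.00 (×0.6762 from 3141×2094).
So the master's height is 1346.14 × 0.6762 ≈ 910.29.

910 px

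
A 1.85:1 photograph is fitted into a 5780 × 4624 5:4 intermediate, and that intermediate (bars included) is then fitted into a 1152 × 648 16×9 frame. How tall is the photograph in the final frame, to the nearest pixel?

438 px

First fit — 1.85:1 into 5780×4624 spans the width: 5780.00 × 3124.32.
The 5:4 canvas is height-limited in 1152×648, giving 810.00 × 648.00; scale factor 0.1401.
Applying the same ×0.1401: 3124.32 → 437.84.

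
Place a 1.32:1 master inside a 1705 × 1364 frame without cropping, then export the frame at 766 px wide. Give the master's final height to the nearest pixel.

Fitted into 1705×1364, the master spans the width; its height is 1705 / 1.320 ≈ 1291.67 px.
The frame scales by 766/1705 = 0.4493; 1291.67 × 0.4493 ≈ 580.30 px.

580 px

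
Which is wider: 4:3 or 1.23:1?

4:3 = 1.333 and 1.23; 1.333 > 1.23.

4:3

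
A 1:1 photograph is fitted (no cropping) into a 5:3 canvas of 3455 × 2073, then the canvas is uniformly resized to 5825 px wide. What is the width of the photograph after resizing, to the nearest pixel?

Fitted into 3455×2073, the photograph spans the height; its width is 2073 × 1/1 ≈ 2073.00 px.
The frame scales by 5825/3455 = 1.6860; 2073.00 × 1.6860 ≈ 3495.00 px.

3495 px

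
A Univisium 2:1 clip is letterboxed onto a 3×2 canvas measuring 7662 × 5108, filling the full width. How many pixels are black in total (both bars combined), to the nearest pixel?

The clip is 7662 × 1/2 ≈ 3831.0000 px tall.
Black = 5108 − 3831.0000 = 1277.0000 px.
Across the 7662-px span: 1277.0000 × 7662 ≈ 9784374 px.

9784374 pixels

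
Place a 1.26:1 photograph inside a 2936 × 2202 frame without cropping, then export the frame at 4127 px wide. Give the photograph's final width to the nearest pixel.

3900 px

In the 2936×2202 frame the photograph fills the height: width = 2202 × 1.260 ≈ 2774.52 px.
Scaling 2936 → 4127 is ×1.4057, so the width becomes 2774.52 × 1.4057 ≈ 3900.01 px.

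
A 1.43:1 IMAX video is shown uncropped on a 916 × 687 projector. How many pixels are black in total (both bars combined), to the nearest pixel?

42540 pixels

Since 1.430 > 1.333, the video is width-limited.
Content height = 916 / 1.430 ≈ 640.5594 px.
Black = 687 − 640.5594 = 46.4406 px.
Across the 916-px span: 46.4406 × 916 ≈ 42540 px.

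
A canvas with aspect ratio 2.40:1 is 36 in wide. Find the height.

15 in

At 2.40:1, 36 / 2.400 ≈ 15.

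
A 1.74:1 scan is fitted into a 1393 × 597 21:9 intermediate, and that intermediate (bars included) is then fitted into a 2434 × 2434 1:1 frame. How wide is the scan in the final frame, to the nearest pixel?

First fit — 1.74:1 into 1393×597 spans the height: 1038.78 × 597.00.
21:9 in 2434×2434: fills the width, so the intermediate becomes 2434.00 × 1043.14 — a scale of ×1.7473.
The scan scales with it: width 1038.78 × 1.7473 ≈ 1815.07.

1815 px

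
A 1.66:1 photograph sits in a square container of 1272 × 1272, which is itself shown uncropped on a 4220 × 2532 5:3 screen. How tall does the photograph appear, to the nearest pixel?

1525 px

Inside the 1272×1272 canvas the photograph is width-limited at 1272.00 × 766.27.
square in 4220×2532: fills the height, so the intermediate becomes 2532.00 × 2532.00 — a scale of ×1.9906.
So the photograph's height is 766.27 × 1.9906 ≈ 1525.30.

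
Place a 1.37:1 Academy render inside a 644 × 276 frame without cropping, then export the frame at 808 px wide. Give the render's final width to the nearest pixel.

At 644×276 the render is height-limited, so width = 276 × 1.370 ≈ 378.12 px.
Resizing to 808 px wide multiplies everything by 1.2547: 378.12 → 474.41 px.

474 px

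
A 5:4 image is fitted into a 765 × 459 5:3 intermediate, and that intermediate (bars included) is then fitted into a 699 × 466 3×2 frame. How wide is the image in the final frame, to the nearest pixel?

Inside the 765×459 canvas the image is height-limited at 573.75 × 459.00.
The 5:3 canvas is width-limited in 699×466, giving 699.00 × 419.40; scale factor 0.9137.
The image scales with it: width 573.75 × 0.9137 ≈ 524.25.

524 px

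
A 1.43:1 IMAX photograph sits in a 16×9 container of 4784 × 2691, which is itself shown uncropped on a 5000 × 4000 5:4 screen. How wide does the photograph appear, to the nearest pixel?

4022 px

First fit — 1.43:1 IMAX into 4784×2691 spans the height: 3848.13 × 2691.00.
The 16×9 canvas is width-limited in 5000×4000, giving 5000.00 × 2812.50; scale factor 1.0452.
The photograph scales with it: width 3848.13 × 1.0452 ≈ 4021.88.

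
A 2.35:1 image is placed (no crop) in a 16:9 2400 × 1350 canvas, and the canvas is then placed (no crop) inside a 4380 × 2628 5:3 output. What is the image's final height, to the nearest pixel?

Inside the 2400×1350 canvas the image is width-limited at 2400.00 × 1021.28.
The 16:9 canvas is width-limited in 4380×2628, giving 4380.00 × 2463.75; scale factor 1.8250.
The image scales with it: height 1021.28 × 1.8250 ≈ 1863.83.

1864 px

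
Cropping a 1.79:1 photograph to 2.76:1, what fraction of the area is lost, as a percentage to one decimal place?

35.1%

2.76:1 is wider than 1.79:1, so the crop keeps the full width and trims the height.
Fraction kept = (1.790)/(2.760) ≈ 64.86%, so 35.14% is lost.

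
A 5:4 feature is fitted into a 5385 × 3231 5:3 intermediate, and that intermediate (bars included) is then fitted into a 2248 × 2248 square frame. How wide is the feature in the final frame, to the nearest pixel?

1686 px

Inside the 5385×3231 canvas the feature is height-limited at 4038.75 × 3231.00.
Second fit — the 5:3 canvas into 2248×2248 spans the width: 2248.00 × 1348.80 (×0.4175 from 5385×3231).
Applying the same ×0.4175: 4038.75 → 1686.00.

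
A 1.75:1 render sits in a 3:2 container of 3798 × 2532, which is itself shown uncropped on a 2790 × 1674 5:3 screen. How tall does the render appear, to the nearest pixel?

1.75:1 in 3798×2532: fills the width, so the render is 3798.00 × 2170.29.
Second fit — the 3:2 canvas into 2790×1674 spans the height: 2511.00 × 1674.00 (×0.6611 from 3798×2532).
The render scales with it: height 2170.29 × 0.6611 ≈ 1434.86.

1435 px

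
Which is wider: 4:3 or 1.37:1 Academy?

1.37:1 Academy

4:3 = 1.333 and 1.37; 1.37 > 1.333.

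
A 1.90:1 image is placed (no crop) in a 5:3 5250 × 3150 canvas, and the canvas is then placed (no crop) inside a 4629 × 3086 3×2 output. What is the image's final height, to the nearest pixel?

2436 px

1.90:1 in 5250×3150: fills the width, so the image is 5250.00 × 2763.16.
The 5:3 canvas is width-limited in 4629×3086, giving 4629.00 × 2777.40; scale factor 0.8817.
Applying the same ×0.8817: 2763.16 → 2436.32.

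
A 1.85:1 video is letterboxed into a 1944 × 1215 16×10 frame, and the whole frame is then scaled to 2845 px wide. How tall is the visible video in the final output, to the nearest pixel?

Fitted into 1944×1215, the video spans the width; its height is 1944 / 1.850 ≈ 1050.81 px.
The frame scales by 2845/1944 = 1.4635; 1050.81 × 1.4635 ≈ 1537.84 px.

1538 px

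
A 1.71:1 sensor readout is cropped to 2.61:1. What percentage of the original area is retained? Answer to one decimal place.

The width stays; only height is cut (since 2.61:1 is wider than 1.71:1).
(1.710)/(2.610) ≈ 0.655 of the area survives.

65.5%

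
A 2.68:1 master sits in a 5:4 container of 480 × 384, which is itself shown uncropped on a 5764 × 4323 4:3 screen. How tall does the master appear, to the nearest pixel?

2016 px

Inside the 480×384 canvas the master is width-limited at 480.00 × 179.10.
5:4 in 5764×4323: fills the height, so the intermediate becomes 5403.75 × 4323.00 — a scale of ×11.2578.
Applying the same ×11.2578: 179.10 → 2016.32.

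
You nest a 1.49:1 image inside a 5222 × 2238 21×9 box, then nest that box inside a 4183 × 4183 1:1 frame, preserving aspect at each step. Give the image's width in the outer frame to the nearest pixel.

1.49:1 in 5222×2238: fills the height, so the image is 3334.62 × 2238.00.
The 21×9 canvas is width-limited in 4183×4183, giving 4183.00 × 1792.71; scale factor 0.8010.
Applying the same ×0.8010: 3334.62 → 2671.14.

2671 px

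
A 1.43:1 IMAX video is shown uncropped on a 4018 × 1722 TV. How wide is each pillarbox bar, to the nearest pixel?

778 px

1.43:1 IMAX is narrower than 21×9, so it spans the full height.
The video is 1722 × 1.430 ≈ 2462.46 px wide.
4018 − 2462.46 = 1555.54 px of bars (777.77 each).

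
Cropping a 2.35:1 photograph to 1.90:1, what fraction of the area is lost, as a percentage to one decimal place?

19.1%

Going from 2.35:1 to 1.90:1 means cutting width while keeping height.
(1.900)/(2.350) ≈ 0.809 of the area survives, leaving 19.15% discarded.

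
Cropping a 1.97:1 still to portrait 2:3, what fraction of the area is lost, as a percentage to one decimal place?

66.2%

portrait 2:3 is narrower than 1.97:1, so the crop keeps the full height and trims the width.
(0.667)/(1.970) ≈ 0.338 of the area survives, leaving 66.16% discarded.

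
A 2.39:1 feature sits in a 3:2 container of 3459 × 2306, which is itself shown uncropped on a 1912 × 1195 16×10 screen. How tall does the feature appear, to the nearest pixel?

2.39:1 in 3459×2306: fills the width, so the feature is 3459.00 × 1447.28.
The 3:2 canvas is height-limited in 1912×1195, giving 1792.50 × 1195.00; scale factor 0.5182.
So the feature's height is 1447.28 × 0.5182 ≈ 750.00.

750 px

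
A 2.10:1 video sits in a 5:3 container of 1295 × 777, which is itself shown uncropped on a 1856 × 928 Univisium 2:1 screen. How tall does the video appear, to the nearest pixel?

737 px

2.10:1 in 1295×777: fills the width, so the video is 1295.00 × 616.67.
The 5:3 canvas is height-limited in 1856×928, giving 1546.67 × 928.00; scale factor 1.1943.
So the video's height is 616.67 × 1.1943 ≈ 736.51.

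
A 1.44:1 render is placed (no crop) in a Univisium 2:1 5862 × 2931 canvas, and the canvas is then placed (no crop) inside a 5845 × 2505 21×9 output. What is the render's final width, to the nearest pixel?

1.44:1 in 5862×2931: fills the height, so the render is 4220.64 × 2931.00.
The Univisium 2:1 canvas is height-limited in 5845×2505, giving 5010.00 × 2505.00; scale factor 0.8547.
So the render's width is 4220.64 × 0.8547 ≈ 3607.20.

3607 px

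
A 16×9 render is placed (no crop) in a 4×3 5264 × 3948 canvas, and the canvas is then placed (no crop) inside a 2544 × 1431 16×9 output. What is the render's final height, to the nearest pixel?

1073 px

Inside the 5264×3948 canvas the render is width-limited at 5264.00 × 2961.00.
The 4×3 canvas is height-limited in 2544×1431, giving 1908.00 × 1431.00; scale factor 0.3625.
So the render's height is 2961.00 × 0.3625 ≈ 1073.25.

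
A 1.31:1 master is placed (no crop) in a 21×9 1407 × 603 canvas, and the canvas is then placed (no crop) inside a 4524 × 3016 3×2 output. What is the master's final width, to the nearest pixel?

2540 px

Inside the 1407×603 canvas the master is height-limited at 789.93 × 603.00.
Second fit — the 21×9 canvas into 4524×3016 spans the width: 4524.00 × 1938.86 (×3.2154 from 1407×603).
Applying the same ×3.2154: 789.93 → 2539.90.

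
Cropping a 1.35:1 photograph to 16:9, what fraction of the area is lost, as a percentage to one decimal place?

Going from 1.35:1 to 16:9 means cutting height while keeping width.
Fraction kept = (1.350)/(1.778) ≈ 75.94%, so 24.06% is lost.

24.1%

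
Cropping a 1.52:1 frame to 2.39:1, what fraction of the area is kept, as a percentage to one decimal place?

63.6%

2.39:1 is wider than 1.52:1, so the crop keeps the full width and trims the height.
Area ratio = (1.520)/(2.390) = 63.60% retained.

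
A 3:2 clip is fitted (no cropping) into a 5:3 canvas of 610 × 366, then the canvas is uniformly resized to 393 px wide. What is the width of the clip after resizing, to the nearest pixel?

Fitted into 610×366, the clip spans the height; its width is 366 × 3/2 ≈ 549.00 px.
Scaling 610 → 393 is ×0.6443, so the width becomes 549.00 × 0.6443 ≈ 353.70 px.

354 px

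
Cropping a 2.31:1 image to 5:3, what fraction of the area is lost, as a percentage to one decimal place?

The height stays; only width is cut (since 5:3 is narrower than 2.31:1).
(1.667)/(2.310) ≈ 0.722 of the area survives, leaving 27.85% discarded.

27.8%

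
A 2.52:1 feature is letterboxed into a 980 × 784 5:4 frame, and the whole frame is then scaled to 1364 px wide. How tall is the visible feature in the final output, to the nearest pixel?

At 980×784 the feature is width-limited, so height = 980 / 2.520 ≈ 388.89 px.
The frame scales by 1364/980 = 1.3918; 388.89 × 1.3918 ≈ 541.27 px.

541 px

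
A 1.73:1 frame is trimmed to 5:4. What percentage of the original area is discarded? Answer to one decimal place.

27.7%

5:4 is narrower than 1.73:1, so the crop keeps the full height and trims the width.
Area ratio = (1.250)/(1.730) = 72.25%; the remaining 27.75% is cropped out.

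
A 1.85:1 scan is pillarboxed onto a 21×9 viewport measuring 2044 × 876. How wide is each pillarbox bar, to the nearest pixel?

212 px

Since 1.850 < 2.333, the scan is height-limited.
Content width = 876 × 1.850 ≈ 1620.60 px.
Leftover width: 2044 − 1620.60 = 423.40 px → 211.70 each side.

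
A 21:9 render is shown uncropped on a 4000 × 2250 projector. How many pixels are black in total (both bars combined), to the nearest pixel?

2142857 pixels

21:9 is wider than 16×9, so it spans the full width.
The render is 4000 × 9/21 ≈ 1714.2857 px tall.
Black = 2250 − 1714.2857 = 535.7143 px.
Across the 4000-px span: 535.7143 × 4000 ≈ 2142857 px.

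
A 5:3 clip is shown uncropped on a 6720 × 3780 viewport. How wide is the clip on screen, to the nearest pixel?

6300 px

5:3 is narrower than 16:9, so it spans the full height.
The clip is 3780 × 5/3 ≈ 6300.00 px wide.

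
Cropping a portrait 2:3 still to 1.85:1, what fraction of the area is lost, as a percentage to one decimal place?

64.0%

The width stays; only height is cut (since 1.85:1 is wider than portrait 2:3).
(0.667)/(1.850) ≈ 0.360 of the area survives, leaving 63.96% discarded.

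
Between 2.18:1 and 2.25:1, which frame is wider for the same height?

2.18 and 2.25; 2.25 > 2.18.

2.25:1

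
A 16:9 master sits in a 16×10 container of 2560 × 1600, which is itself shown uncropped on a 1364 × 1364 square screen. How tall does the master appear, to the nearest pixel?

767 px

Inside the 2560×1600 canvas the master is width-limited at 2560.00 × 1440.00.
The 16×10 canvas is width-limited in 1364×1364, giving 1364.00 × 852.50; scale factor 0.5328.
The master scales with it: height 1440.00 × 0.5328 ≈ 767.25.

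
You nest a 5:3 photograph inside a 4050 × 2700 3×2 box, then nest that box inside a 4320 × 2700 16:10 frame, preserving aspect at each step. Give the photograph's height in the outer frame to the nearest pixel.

2430 px

First fit — 5:3 into 4050×2700 spans the width: 4050.00 × 2430.00.
The 3×2 canvas is height-limited in 4320×2700, giving 4050.00 × 2700.00; scale factor 1.0000.
So the photograph's height is 2430.00 × 1.0000 ≈ 2430.00.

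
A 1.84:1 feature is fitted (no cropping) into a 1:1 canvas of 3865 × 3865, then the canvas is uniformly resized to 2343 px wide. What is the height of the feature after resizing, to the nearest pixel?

1273 px

In the 3865×3865 frame the feature fills the width: height = 3865 / 1.840 ≈ 2100.54 px.
The frame scales by 2343/3865 = 0.6062; 2100.54 × 0.6062 ≈ 1273.37 px.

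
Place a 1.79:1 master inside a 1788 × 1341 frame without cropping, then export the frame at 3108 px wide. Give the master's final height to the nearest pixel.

1736 px

Fitted into 1788×1341, the master spans the width; its height is 1788 / 1.790 ≈ 998.88 px.
Scaling 1788 → 3108 is ×1.7383, so the height becomes 998.88 × 1.7383 ≈ 1736.31 px.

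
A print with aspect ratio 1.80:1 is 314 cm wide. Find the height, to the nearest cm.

174 cm

Height = 314 / 1.800 = 174.44.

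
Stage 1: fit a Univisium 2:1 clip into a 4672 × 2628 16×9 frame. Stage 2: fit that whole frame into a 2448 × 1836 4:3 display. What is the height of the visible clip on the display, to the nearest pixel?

Univisium 2:1 in 4672×2628: fills the width, so the clip is 4672.00 × 2336.00.
Second fit — the 16×9 canvas into 2448×1836 spans the width: 2448.00 × 1377.00 (×0.5240 from 4672×2628).
So the clip's height is 2336.00 × 0.5240 ≈ 1224.00.

1224 px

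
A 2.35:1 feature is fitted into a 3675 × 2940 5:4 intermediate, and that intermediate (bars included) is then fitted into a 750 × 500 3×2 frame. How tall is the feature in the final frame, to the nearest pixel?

266 px

2.35:1 in 3675×2940: fills the width, so the feature is 3675.00 × 1563.83.
The 5:4 canvas is height-limited in 750×500, giving 625.00 × 500.00; scale factor 0.1701.
The feature scales with it: height 1563.83 × 0.1701 ≈ 265.96.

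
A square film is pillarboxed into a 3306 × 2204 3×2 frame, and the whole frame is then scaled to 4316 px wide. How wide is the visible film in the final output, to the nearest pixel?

2877 px

At 3306×2204 the film is height-limited, so width = 2204 × 1/1 ≈ 2204.00 px.
Resizing to 4316 px wide multiplies everything by 1.3055: 2204.00 → 2877.33 px.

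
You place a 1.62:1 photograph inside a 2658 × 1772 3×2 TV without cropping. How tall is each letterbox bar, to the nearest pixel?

66 px

Since 1.620 > 1.500, the photograph is width-limited.
Content height = 2658 / 1.620 ≈ 1640.74 px.
Leftover height: 1772 − 1640.74 = 131.26 px → 65.63 each side.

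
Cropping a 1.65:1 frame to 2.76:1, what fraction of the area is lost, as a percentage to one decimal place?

40.2%

2.76:1 is wider than 1.65:1, so the crop keeps the full width and trims the height.
(1.650)/(2.760) ≈ 0.598 of the area survives, leaving 40.22% discarded.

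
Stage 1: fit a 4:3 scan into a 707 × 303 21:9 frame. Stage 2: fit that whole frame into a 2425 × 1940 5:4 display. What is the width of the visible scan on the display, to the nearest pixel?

1386 px

First fit — 4:3 into 707×303 spans the height: 404.00 × 303.00.
21:9 in 2425×1940: fills the width, so the intermediate becomes 2425.00 × 1039.29 — a scale of ×3.4300.
So the scan's width is 404.00 × 3.4300 ≈ 1385.71.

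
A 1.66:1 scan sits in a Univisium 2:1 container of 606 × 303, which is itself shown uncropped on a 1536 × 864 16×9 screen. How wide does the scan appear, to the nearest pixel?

1275 px

1.66:1 in 606×303: fills the height, so the scan is 502.98 × 303.00.
Second fit — the Univisium 2:1 canvas into 1536×864 spans the width: 1536.00 × 768.00 (×2.5347 from 606×303).
The scan scales with it: width 502.98 × 2.5347 ≈ 1274.88.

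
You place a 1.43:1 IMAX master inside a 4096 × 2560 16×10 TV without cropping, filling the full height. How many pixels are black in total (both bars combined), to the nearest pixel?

The master is 2560 × 1.430 ≈ 3660.8000 px wide.
4096 − 3660.8000 = 435.2000 px of bars.
That's 435.2000 × 2560 ≈ 1114112 black pixels.

1114112 pixels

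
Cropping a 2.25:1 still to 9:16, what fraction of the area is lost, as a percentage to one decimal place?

Going from 2.25:1 to 9:16 means cutting width while keeping height.
Area ratio = (0.562)/(2.250) = 25.00%; the remaining 75.00% is cropped out.

75.0%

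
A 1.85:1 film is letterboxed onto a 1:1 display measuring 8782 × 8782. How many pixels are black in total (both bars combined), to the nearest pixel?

1.85:1 is wider than 1:1, so it spans the full width.
That makes the image 4747.0270 px tall (8782 / 1.850).
Black = 8782 − 4747.0270 = 4034.9730 px.
Bar area = 4034.9730 × 8782 ≈ 35435133 px.

35435133 pixels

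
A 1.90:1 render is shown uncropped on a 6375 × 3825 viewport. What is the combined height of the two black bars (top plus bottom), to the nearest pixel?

470 px

1.90:1 is wider than 5:3, so it spans the full width.
The render is 6375 / 1.900 ≈ 3355.26 px tall.
3825 − 3355.26 = 469.74 px of bars.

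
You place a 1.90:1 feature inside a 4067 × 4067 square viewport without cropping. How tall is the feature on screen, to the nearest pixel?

Since 1.900 > 1.000, the feature is width-limited.
That makes the image 2140.53 px tall (4067 / 1.900).

2141 px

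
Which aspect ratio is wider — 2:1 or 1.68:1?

2 and 1.68; 2 > 1.68.

2:1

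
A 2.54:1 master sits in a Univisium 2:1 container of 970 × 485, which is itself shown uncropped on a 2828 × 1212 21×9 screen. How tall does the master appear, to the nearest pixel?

Inside the 970×485 canvas the master is width-limited at 970.00 × 381.89.
The Univisium 2:1 canvas is height-limited in 2828×1212, giving 2424.00 × 1212.00; scale factor 2.4990.
The master scales with it: height 381.89 × 2.4990 ≈ 954.33.

954 px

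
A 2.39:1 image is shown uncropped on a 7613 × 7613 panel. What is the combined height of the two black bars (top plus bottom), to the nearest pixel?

4428 px

2.39:1 is wider than 1:1, so it spans the full width.
That makes the image 3185.36 px tall (7613 / 2.390).
Black = 7613 − 3185.36 = 4427.64 px.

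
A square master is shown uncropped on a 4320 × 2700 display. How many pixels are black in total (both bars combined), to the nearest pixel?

square (1.000) < 16×10 (1.600), so the master fills the height.
The master is 2700 × 1/1 ≈ 2700.0000 px wide.
Leftover width: 4320 − 2700.0000 = 1620.0000 px.
Bar area = 1620.0000 × 2700 ≈ 4374000 px.

4374000 pixels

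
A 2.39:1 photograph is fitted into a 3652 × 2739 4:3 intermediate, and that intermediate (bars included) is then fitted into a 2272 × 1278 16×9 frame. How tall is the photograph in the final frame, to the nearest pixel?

2.39:1 in 3652×2739: fills the width, so the photograph is 3652.00 × 1528.03.
Second fit — the 4:3 canvas into 2272×1278 spans the height: 1704.00 × 1278.00 (×0.4666 from 3652×2739).
Applying the same ×0.4666: 1528.03 → 712.97.

713 px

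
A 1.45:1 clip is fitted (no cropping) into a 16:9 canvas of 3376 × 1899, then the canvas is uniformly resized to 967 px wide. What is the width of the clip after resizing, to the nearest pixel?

789 px

Fitted into 3376×1899, the clip spans the height; its width is 1899 × 1.450 ≈ 2753.55 px.
Resizing to 967 px wide multiplies everything by 0.2864: 2753.55 → 788.71 px.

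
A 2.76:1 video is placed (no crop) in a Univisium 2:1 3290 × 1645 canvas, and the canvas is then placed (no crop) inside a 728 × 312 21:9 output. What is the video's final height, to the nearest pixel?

226 px

2.76:1 in 3290×1645: fills the width, so the video is 3290.00 × 1192.03.
Second fit — the Univisium 2:1 canvas into 728×312 spans the height: 624.00 × 312.00 (×0.1897 from 3290×1645).
The video scales with it: height 1192.03 × 0.1897 ≈ 226.09.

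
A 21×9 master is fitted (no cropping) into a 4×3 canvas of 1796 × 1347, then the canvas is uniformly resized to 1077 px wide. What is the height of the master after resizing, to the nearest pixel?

In the 1796×1347 frame the master fills the width: height = 1796 × 9/21 ≈ 769.71 px.
Resizing to 1077 px wide multiplies everything by 0.5997: 769.71 → 461.57 px.

462 px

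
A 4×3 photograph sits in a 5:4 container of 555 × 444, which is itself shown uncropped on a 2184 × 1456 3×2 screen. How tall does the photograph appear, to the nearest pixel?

4×3 in 555×444: fills the width, so the photograph is 555.00 × 416.25.
5:4 in 2184×1456: fills the height, so the intermediate becomes 1820.00 × 1456.00 — a scale of ×3.2793.
The photograph scales with it: height 416.25 × 3.2793 ≈ 1365.00.

1365 px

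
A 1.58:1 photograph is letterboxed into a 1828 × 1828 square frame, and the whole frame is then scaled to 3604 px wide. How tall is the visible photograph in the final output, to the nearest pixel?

At 1828×1828 the photograph is width-limited, so height = 1828 / 1.580 ≈ 1156.96 px.
Resizing to 3604 px wide multiplies everything by 1.9716: 1156.96 → 2281.01 px.

2281 px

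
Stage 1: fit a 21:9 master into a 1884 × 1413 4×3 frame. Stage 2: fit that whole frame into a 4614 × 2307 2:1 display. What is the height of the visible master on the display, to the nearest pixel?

First fit — 21:9 into 1884×1413 spans the width: 1884.00 × 807.43.
Second fit — the 4×3 canvas into 4614×2307 spans the height: 3076.00 × 2307.00 (×1.6327 from 1884×1413).
So the master's height is 807.43 × 1.6327 ≈ 1318.29.

1318 px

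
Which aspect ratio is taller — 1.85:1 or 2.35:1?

1.85:1

1.85 and 2.35; 2.35 > 1.85. The smaller width-to-height ratio is the taller frame.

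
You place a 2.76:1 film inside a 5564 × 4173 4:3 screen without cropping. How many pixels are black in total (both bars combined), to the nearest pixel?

2.76:1 is wider than 4:3, so it spans the full width.
That makes the image 2015.9420 px tall (5564 / 2.760).
Black = 4173 − 2015.9420 = 2157.0580 px.
Across the 5564-px span: 2157.0580 × 5564 ≈ 12001871 px.

12001871 pixels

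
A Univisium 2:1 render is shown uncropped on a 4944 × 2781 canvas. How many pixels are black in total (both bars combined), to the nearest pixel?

1527696 pixels

Univisium 2:1 (2.000) > 16:9 (1.778), so the render fills the width.
Content height = 4944 × 1/2 ≈ 2472.0000 px.
Black = 2781 − 2472.0000 = 309.0000 px.
Bar area = 309.0000 × 4944 ≈ 1527696 px.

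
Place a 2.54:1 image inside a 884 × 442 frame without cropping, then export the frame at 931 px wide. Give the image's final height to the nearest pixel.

367 px

At 884×442 the image is width-limited, so height = 884 / 2.540 ≈ 348.03 px.
Resizing to 931 px wide multiplies everything by 1.0532: 348.03 → 366.54 px.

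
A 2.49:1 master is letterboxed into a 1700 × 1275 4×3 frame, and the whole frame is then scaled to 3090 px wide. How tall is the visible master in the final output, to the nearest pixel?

In the 1700×1275 frame the master fills the width: height = 1700 / 2.490 ≈ 682.73 px.
The frame scales by 3090/1700 = 1.8176; 682.73 × 1.8176 ≈ 1240.96 px.

1241 px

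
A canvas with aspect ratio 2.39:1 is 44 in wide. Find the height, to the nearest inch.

18 in

At 2.39:1, 44 / 2.390 ≈ 18.41.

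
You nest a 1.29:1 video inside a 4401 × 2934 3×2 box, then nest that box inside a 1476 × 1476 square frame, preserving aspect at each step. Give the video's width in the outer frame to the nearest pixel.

1.29:1 in 4401×2934: fills the height, so the video is 3784.86 × 2934.00.
The 3×2 canvas is width-limited in 1476×1476, giving 1476.00 × 984.00; scale factor 0.3354.
Applying the same ×0.3354: 3784.86 → 1269.36.

1269 px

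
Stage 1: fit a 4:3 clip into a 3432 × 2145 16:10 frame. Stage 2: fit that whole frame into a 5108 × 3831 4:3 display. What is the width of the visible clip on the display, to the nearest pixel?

First fit — 4:3 into 3432×2145 spans the height: 2860.00 × 2145.00.
The 16:10 canvas is width-limited in 5108×3831, giving 5108.00 × 3192.50; scale factor 1.4883.
The clip scales with it: width 2860.00 × 1.4883 ≈ 4256.67.

4257 px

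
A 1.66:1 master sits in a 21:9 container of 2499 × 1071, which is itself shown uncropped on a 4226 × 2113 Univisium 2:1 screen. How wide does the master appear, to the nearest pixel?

3006 px

Inside the 2499×1071 canvas the master is height-limited at 1777.86 × 1071.00.
Second fit — the 21:9 canvas into 4226×2113 spans the width: 4226.00 × 1811.14 (×1.6911 from 2499×1071).
So the master's width is 1777.86 × 1.6911 ≈ 3006.50.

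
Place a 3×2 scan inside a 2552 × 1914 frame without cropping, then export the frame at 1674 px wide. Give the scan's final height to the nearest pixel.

1116 px

In the 2552×1914 frame the scan fills the width: height = 2552 × 2/3 ≈ 1701.33 px.
The frame scales by 1674/2552 = 0.6560; 1701.33 × 0.6560 ≈ 1116.00 px.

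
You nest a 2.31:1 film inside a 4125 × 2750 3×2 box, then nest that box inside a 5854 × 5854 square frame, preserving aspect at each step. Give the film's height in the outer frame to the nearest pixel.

2534 px

First fit — 2.31:1 into 4125×2750 spans the width: 4125.00 × 1785.71.
Second fit — the 3×2 canvas into 5854×5854 spans the width: 5854.00 × 3902.67 (×1.4192 from 4125×2750).
The film scales with it: height 1785.71 × 1.4192 ≈ 2534.20.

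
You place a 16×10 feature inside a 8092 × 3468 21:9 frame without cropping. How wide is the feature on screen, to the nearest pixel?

5549 px

16×10 is narrower than 21:9, so it spans the full height.
Content width = 3468 × 16/10 ≈ 5548.80 px.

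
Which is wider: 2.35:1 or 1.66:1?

2.35 and 1.66; 2.35 > 1.66.

2.35:1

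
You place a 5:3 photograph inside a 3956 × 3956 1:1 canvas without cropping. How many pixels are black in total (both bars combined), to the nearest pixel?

5:3 is wider than 1:1, so it spans the full width.
Content height = 3956 × 3/5 ≈ 2373.6000 px.
3956 − 2373.6000 = 1582.4000 px of bars.
Bar area = 1582.4000 × 3956 ≈ 6259974 px.

6259974 pixels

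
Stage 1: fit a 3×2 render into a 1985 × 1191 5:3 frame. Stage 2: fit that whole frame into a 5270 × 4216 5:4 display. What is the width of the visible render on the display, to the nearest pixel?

3×2 in 1985×1191: fills the height, so the render is 1786.50 × 1191.00.
5:3 in 5270×4216: fills the width, so the intermediate becomes 5270.00 × 3162.00 — a scale of ×2.6549.
The render scales with it: width 1786.50 × 2.6549 ≈ 4743.00.

4743 px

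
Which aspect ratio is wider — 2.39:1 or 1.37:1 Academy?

2.39 and 1.37; 2.39 > 1.37.

2.39:1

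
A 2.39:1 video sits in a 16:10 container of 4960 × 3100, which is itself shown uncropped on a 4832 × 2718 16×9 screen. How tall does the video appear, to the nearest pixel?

2.39:1 in 4960×3100: fills the width, so the video is 4960.00 × 2075.31.
Second fit — the 16:10 canvas into 4832×2718 spans the height: 4348.80 × 2718.00 (×0.8768 from 4960×3100).
Applying the same ×0.8768: 2075.31 → 1819.58.

1820 px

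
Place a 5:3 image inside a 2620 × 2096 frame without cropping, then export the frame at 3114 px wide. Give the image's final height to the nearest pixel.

Fitted into 2620×2096, the image spans the width; its height is 2620 × 3/5 ≈ 1572.00 px.
The frame scales by 3114/2620 = 1.1885; 1572.00 × 1.1885 ≈ 1868.40 px.

1868 px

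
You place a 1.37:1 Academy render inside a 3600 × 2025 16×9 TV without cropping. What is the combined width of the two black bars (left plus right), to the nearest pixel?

826 px

Since 1.370 < 1.778, the render is height-limited.
The render is 2025 × 1.370 ≈ 2774.25 px wide.
Leftover width: 3600 − 2774.25 = 825.75 px.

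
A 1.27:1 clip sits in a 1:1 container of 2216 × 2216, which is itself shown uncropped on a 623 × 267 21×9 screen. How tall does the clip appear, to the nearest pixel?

210 px

Inside the 2216×2216 canvas the clip is width-limited at 2216.00 × 1744.88.
The 1:1 canvas is height-limited in 623×267, giving 267.00 × 267.00; scale factor 0.1205.
So the clip's height is 1744.88 × 0.1205 ≈ 210.24.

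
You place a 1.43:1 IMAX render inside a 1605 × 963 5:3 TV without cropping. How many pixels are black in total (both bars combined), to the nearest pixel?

1.43:1 IMAX is narrower than 5:3, so it spans the full height.
That makes the image 1377.0900 px wide (963 × 1.430).
Leftover width: 1605 − 1377.0900 = 227.9100 px.
Bar area = 227.9100 × 963 ≈ 219477 px.

219477 pixels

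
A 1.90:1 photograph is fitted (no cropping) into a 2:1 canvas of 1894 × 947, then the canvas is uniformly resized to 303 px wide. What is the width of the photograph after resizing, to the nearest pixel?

288 px

At 1894×947 the photograph is height-limited, so width = 947 × 1.900 ≈ 1799.30 px.
Resizing to 303 px wide multiplies everything by 0.1600: 1799.30 → 287.85 px.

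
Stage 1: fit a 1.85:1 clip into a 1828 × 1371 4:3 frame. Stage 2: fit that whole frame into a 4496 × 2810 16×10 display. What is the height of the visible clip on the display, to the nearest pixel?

2025 px

First fit — 1.85:1 into 1828×1371 spans the width: 1828.00 × 988.11.
The 4:3 canvas is height-limited in 4496×2810, giving 3746.67 × 2810.00; scale factor 2.0496.
The clip scales with it: height 988.11 × 2.0496 ≈ 2025.23.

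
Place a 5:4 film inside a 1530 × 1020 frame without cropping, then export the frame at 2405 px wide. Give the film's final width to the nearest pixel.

At 1530×1020 the film is height-limited, so width = 1020 × 5/4 ≈ 1275.00 px.
Resizing to 2405 px wide multiplies everything by 1.5719: 1275.00 → 2004.17 px.

2004 px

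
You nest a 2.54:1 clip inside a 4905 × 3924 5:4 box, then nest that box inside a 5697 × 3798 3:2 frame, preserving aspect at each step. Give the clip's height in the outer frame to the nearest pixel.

First fit — 2.54:1 into 4905×3924 spans the width: 4905.00 × 1931.10.
The 5:4 canvas is height-limited in 5697×3798, giving 4747.50 × 3798.00; scale factor 0.9679.
Applying the same ×0.9679: 1931.10 → 1869.09.

1869 px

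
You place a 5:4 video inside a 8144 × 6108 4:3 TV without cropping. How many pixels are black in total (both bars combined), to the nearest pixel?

5:4 is narrower than 4:3, so it spans the full height.
That makes the image 7635.0000 px wide (6108 × 5/4).
8144 − 7635.0000 = 509.0000 px of bars.
Bar area = 509.0000 × 6108 ≈ 3108972 px.

3108972 pixels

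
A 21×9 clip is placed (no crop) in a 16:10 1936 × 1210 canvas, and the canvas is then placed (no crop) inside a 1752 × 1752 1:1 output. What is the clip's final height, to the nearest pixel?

751 px

First fit — 21×9 into 1936×1210 spans the width: 1936.00 × 829.71.
Second fit — the 16:10 canvas into 1752×1752 spans the width: 1752.00 × 1095.00 (×0.9050 from 1936×1210).
So the clip's height is 829.71 × 0.9050 ≈ 750.86.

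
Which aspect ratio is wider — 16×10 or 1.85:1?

1.85:1

16×10 = 1.6 and 1.85; 1.85 > 1.6.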